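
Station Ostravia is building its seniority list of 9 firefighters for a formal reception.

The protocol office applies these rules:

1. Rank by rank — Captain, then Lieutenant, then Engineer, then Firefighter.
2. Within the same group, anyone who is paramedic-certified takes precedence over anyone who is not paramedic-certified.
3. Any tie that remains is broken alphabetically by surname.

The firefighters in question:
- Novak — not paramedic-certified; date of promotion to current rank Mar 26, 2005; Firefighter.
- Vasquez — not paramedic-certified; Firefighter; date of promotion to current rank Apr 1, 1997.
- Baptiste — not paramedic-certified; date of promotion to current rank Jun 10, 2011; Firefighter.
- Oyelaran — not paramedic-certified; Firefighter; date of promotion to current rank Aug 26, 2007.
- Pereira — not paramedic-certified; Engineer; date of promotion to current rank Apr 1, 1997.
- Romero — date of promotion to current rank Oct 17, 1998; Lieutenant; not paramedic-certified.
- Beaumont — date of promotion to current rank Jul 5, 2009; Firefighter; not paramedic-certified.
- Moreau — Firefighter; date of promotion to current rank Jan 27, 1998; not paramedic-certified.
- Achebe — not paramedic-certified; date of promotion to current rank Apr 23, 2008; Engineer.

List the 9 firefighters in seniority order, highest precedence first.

Romero, Achebe, Pereira, Baptiste, Beaumont, Moreau, Novak, Oyelaran, Vasquez

By rank: Romero (Lieutenant); then Achebe and Pereira (Engineer); then Baptiste, Beaumont, Moreau, Novak, Oyelaran and Vasquez (Firefighter).
Achebe and Pereira are each not paramedic-certified, so the next rule applies.
Among Achebe and Pereira, alphabetically by surname: Achebe before Pereira.
Baptiste, Beaumont, Moreau, Novak, Oyelaran and Vasquez are each not paramedic-certified, so the next rule applies.
Among Baptiste, Beaumont, Moreau, Novak, Oyelaran and Vasquez, alphabetically by surname: Baptiste before Beaumont before Moreau before Novak before Oyelaran before Vasquez.
Full order: Romero, Achebe, Pereira, Baptiste, Beaumont, Moreau, Novak, Oyelaran, Vasquez.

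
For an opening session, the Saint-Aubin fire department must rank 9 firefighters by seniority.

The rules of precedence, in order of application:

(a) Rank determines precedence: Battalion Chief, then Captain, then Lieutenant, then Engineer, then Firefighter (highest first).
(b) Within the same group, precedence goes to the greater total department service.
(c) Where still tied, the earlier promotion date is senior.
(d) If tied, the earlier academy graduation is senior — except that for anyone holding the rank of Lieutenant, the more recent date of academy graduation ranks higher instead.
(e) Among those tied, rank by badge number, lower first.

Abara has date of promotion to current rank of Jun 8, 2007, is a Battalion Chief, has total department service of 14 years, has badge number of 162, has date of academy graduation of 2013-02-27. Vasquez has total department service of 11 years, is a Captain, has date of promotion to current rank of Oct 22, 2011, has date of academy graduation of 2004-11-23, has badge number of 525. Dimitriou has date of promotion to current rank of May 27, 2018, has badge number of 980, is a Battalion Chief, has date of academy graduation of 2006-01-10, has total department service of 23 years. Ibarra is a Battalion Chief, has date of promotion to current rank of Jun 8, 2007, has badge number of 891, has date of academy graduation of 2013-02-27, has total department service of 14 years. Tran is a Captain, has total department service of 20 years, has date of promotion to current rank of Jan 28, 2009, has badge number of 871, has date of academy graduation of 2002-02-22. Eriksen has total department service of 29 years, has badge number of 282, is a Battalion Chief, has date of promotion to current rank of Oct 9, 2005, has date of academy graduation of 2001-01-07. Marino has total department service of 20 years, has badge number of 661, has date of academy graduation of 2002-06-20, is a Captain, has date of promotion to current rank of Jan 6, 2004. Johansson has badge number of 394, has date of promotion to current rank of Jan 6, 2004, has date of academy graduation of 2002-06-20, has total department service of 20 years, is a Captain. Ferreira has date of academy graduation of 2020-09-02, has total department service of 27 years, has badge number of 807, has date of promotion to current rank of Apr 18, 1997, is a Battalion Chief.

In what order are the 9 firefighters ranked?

By rank: Eriksen, Ferreira, Dimitriou, Abara and Ibarra (Battalion Chief); then Johansson, Marino, Tran and Vasquez (Captain).
Among Eriksen, Ferreira, Dimitriou, Abara and Ibarra, by total department service (higher first): Eriksen (29 years) before Ferreira (27 years) before Dimitriou (23 years) before Abara and Ibarra (14 years).
Abara and Ibarra both have date of promotion to current rank Jun 8, 2007, so the next rule applies.
Abara and Ibarra both have date of academy graduation 2013-02-27, so the next rule applies.
Among Abara and Ibarra, by badge number (lower first): Abara (162) before Ibarra (891).
Among Johansson, Marino, Tran and Vasquez, by total department service (higher first): Johansson, Marino and Tran (20 years) before Vasquez (11 years).
Among Johansson, Marino and Tran, by date of promotion to current rank (earlier first): Johansson and Marino (Jan 6, 2004) before Tran (Jan 28, 2009).
Johansson and Marino both have date of academy graduation 2002-06-20, so the next rule applies.
Among Johansson and Marino, by badge number (lower first): Johansson (394) before Marino (661).
Full order: Eriksen, Ferreira, Dimitriou, Abara, Ibarra, Johansson, Marino, Tran, Vasquez.

Eriksen, Ferreira, Dimitriou, Abara, Ibarra, Johansson, Marino, Tran, Vasquez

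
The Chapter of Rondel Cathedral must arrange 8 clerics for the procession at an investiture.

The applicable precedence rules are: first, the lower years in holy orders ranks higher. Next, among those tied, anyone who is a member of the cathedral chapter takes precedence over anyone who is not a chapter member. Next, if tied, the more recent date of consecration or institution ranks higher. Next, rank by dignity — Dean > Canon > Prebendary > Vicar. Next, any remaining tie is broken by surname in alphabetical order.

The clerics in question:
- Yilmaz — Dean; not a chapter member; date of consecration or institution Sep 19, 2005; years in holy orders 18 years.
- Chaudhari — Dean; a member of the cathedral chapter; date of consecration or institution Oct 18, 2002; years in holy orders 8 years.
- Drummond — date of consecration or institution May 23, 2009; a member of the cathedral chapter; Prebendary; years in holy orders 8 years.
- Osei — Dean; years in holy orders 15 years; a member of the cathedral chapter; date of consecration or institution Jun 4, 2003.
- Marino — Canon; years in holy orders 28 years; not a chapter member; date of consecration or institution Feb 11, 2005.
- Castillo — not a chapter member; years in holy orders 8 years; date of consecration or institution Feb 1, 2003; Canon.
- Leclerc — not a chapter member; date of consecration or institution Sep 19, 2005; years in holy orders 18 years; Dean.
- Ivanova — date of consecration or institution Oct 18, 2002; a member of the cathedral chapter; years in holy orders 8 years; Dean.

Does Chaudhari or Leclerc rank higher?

Chaudhari

By years in holy orders (lower first): Drummond, Chaudhari, Ivanova and Castillo (each 8 years); then Osei (15 years); then Leclerc and Yilmaz (both 18 years); then Marino (28 years).
Among Drummond, Chaudhari, Ivanova and Castillo, a member of the cathedral chapter before not a chapter member: Drummond, Chaudhari and Ivanova (a member of the cathedral chapter) before Castillo (not a chapter member).
Among Drummond, Chaudhari and Ivanova, by date of consecration or institution (later first): Drummond (May 23, 2009) before Chaudhari and Ivanova (Oct 18, 2002).
Chaudhari and Ivanova are each Dean, so the next rule applies.
Among Chaudhari and Ivanova, alphabetically by surname: Chaudhari before Ivanova.
Leclerc and Yilmaz are each not a chapter member, so the next rule applies.
Leclerc and Yilmaz both have date of consecration or institution Sep 19, 2005, so the next rule applies.
Leclerc and Yilmaz are each Dean, so the next rule applies.
Among Leclerc and Yilmaz, alphabetically by surname: Leclerc before Yilmaz.
So Chaudhari takes precedence.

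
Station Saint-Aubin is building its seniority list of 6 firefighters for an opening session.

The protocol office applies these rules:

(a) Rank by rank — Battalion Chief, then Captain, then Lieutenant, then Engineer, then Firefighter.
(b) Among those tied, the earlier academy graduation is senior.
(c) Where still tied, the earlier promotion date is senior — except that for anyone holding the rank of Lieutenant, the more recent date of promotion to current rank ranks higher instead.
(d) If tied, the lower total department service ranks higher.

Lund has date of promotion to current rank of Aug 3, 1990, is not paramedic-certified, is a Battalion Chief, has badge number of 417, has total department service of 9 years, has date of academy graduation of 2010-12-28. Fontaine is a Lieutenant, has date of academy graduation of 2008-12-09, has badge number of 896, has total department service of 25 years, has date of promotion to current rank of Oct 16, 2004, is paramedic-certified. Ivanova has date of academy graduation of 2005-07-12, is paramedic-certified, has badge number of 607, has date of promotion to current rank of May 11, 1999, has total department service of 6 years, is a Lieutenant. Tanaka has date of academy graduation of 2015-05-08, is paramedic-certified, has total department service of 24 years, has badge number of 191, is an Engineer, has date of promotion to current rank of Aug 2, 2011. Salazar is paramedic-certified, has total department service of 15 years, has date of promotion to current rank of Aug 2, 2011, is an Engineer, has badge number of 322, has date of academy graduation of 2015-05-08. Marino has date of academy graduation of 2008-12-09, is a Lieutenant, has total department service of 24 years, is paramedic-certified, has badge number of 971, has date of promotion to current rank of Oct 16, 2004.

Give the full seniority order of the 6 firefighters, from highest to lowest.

Lund, Ivanova, Marino, Fontaine, Salazar, Tanaka

By rank: Lund (Battalion Chief); then Ivanova, Marino and Fontaine (Lieutenant); then Salazar and Tanaka (Engineer).
Among Ivanova, Marino and Fontaine, by date of academy graduation (earlier first): Ivanova (2005-07-12) before Marino and Fontaine (2008-12-09).
Marino and Fontaine both have date of promotion to current rank Oct 16, 2004, so the next rule applies.
Among Marino and Fontaine, by total department service (lower first): Marino (24 years) before Fontaine (25 years).
Salazar and Tanaka both have date of academy graduation 2015-05-08, so the next rule applies.
Salazar and Tanaka both have date of promotion to current rank Aug 2, 2011, so the next rule applies.
Among Salazar and Tanaka, by total department service (lower first): Salazar (15 years) before Tanaka (24 years).
Full order: Lund, Ivanova, Marino, Fontaine, Salazar, Tanaka.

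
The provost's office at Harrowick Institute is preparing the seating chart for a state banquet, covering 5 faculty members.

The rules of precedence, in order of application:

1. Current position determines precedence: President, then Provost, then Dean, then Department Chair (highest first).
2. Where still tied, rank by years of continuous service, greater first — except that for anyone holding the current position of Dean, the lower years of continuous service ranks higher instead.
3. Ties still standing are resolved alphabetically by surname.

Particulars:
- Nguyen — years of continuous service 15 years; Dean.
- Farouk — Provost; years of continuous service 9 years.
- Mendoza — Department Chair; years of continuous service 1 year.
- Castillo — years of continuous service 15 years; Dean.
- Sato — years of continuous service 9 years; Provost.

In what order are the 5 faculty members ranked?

By current position: Farouk and Sato (Provost); then Castillo and Nguyen (Dean); then Mendoza (Department Chair).
Farouk and Sato both have years of continuous service 9 years, so the next rule applies.
Among Farouk and Sato, alphabetically by surname: Farouk before Sato.
Castillo and Nguyen both have years of continuous service 15 years, so the next rule applies.
Among Castillo and Nguyen, alphabetically by surname: Castillo before Nguyen.
Full order: Farouk, Sato, Castillo, Nguyen, Mendoza.

Farouk, Sato, Castillo, Nguyen, Mendoza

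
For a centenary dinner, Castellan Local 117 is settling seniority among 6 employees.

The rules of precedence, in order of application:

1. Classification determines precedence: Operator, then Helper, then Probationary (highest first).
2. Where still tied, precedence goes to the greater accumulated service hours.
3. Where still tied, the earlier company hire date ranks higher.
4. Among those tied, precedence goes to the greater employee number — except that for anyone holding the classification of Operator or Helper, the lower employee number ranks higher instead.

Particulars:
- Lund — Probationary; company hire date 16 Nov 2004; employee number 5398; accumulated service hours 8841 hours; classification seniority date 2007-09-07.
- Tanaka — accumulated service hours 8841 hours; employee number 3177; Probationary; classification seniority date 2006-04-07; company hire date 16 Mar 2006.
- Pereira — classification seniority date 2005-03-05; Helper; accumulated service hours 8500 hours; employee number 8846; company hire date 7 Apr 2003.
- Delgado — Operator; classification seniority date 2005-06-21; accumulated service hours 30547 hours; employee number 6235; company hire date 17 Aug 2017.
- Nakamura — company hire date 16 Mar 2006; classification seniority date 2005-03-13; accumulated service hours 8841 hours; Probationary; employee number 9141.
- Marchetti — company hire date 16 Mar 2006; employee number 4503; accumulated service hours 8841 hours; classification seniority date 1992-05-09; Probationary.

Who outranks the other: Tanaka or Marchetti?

Marchetti

By classification: Delgado (Operator); then Pereira (Helper); then Lund, Nakamura, Marchetti and Tanaka (Probationary).
Lund, Nakamura, Marchetti and Tanaka all have accumulated service hours 8841 hours, so the next rule applies.
Among Lund, Nakamura, Marchetti and Tanaka, by company hire date (earlier first): Lund (16 Nov 2004) before Nakamura, Marchetti and Tanaka (16 Mar 2006).
Among Nakamura, Marchetti and Tanaka, by employee number (higher first): Nakamura (9141) before Marchetti (4503) before Tanaka (3177).
So Marchetti takes precedence.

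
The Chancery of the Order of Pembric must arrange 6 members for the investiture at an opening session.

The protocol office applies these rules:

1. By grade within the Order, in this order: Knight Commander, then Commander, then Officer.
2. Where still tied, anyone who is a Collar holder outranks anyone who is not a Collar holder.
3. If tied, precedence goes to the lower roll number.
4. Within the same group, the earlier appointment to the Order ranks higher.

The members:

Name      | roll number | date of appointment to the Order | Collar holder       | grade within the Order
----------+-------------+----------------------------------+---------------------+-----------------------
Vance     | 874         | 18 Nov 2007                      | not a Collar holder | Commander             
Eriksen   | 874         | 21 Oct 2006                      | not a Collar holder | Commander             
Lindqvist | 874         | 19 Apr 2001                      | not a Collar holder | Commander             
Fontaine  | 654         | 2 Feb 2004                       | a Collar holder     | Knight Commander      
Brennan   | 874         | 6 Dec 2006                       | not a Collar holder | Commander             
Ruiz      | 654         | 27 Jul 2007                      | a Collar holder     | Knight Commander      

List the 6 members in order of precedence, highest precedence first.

Fontaine, Ruiz, Lindqvist, Eriksen, Brennan, Vance

By grade within the Order: Fontaine and Ruiz (Knight Commander); then Lindqvist, Eriksen, Brennan and Vance (Commander).
Fontaine and Ruiz are each a Collar holder, so the next rule applies.
Fontaine and Ruiz both have roll number 654, so the next rule applies.
Among Fontaine and Ruiz, by date of appointment to the Order (earlier first): Fontaine (2 Feb 2004) before Ruiz (27 Jul 2007).
Lindqvist, Eriksen, Brennan and Vance are each not a Collar holder, so the next rule applies.
Lindqvist, Eriksen, Brennan and Vance all have roll number 874, so the next rule applies.
Among Lindqvist, Eriksen, Brennan and Vance, by date of appointment to the Order (earlier first): Lindqvist (19 Apr 2001) before Eriksen (21 Oct 2006) before Brennan (6 Dec 2006) before Vance (18 Nov 2007).
Full order: Fontaine, Ruiz, Lindqvist, Eriksen, Brennan, Vance.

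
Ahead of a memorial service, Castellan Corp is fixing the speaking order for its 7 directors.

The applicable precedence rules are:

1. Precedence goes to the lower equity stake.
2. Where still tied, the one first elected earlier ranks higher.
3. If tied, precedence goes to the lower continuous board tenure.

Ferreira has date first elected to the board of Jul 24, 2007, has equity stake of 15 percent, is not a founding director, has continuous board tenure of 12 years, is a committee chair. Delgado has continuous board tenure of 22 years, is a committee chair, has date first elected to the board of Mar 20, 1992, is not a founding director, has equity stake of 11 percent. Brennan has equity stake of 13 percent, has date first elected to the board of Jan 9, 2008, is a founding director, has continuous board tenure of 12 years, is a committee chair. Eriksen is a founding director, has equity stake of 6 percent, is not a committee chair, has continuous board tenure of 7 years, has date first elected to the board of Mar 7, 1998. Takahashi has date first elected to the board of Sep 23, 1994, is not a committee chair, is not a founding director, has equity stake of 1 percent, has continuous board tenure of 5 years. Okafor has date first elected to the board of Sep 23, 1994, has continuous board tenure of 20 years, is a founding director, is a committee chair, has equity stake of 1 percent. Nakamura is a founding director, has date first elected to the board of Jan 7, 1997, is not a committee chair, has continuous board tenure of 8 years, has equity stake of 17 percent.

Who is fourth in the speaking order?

By equity stake (lower first): Takahashi and Okafor (both 1 percent); then Eriksen (6 percent); then Delgado (11 percent); then Brennan (13 percent); then Ferreira (15 percent); then Nakamura (17 percent).
Takahashi and Okafor both have date first elected to the board Sep 23, 1994, so the next rule applies.
Among Takahashi and Okafor, by continuous board tenure (lower first): Takahashi (5 years) before Okafor (20 years).
Order: Takahashi, Okafor, Eriksen, Delgado, Brennan, Ferreira, Nakamura.

Delgado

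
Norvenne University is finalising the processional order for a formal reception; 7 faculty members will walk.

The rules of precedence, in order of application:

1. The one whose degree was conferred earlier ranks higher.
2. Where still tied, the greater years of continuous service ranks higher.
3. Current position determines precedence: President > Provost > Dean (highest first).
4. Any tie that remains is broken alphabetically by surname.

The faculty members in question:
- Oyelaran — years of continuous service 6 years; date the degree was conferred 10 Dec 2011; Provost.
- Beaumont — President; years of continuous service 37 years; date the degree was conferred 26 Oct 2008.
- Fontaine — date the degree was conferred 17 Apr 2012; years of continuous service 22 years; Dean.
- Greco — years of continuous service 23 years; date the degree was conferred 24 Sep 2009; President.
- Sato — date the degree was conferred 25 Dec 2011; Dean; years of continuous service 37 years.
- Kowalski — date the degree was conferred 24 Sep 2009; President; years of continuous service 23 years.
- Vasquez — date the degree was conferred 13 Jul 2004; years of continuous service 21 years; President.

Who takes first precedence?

Vasquez

By date the degree was conferred (earlier first): Vasquez (13 Jul 2004); then Beaumont (26 Oct 2008); then Greco and Kowalski (both 24 Sep 2009); then Oyelaran (10 Dec 2011); then Sato (25 Dec 2011); then Fontaine (17 Apr 2012).
Greco and Kowalski both have years of continuous service 23 years, so the next rule applies.
Greco and Kowalski are each President, so the next rule applies.
Among Greco and Kowalski, alphabetically by surname: Greco before Kowalski.
Order: Vasquez, Beaumont, Greco, Kowalski, Oyelaran, Sato, Fontaine.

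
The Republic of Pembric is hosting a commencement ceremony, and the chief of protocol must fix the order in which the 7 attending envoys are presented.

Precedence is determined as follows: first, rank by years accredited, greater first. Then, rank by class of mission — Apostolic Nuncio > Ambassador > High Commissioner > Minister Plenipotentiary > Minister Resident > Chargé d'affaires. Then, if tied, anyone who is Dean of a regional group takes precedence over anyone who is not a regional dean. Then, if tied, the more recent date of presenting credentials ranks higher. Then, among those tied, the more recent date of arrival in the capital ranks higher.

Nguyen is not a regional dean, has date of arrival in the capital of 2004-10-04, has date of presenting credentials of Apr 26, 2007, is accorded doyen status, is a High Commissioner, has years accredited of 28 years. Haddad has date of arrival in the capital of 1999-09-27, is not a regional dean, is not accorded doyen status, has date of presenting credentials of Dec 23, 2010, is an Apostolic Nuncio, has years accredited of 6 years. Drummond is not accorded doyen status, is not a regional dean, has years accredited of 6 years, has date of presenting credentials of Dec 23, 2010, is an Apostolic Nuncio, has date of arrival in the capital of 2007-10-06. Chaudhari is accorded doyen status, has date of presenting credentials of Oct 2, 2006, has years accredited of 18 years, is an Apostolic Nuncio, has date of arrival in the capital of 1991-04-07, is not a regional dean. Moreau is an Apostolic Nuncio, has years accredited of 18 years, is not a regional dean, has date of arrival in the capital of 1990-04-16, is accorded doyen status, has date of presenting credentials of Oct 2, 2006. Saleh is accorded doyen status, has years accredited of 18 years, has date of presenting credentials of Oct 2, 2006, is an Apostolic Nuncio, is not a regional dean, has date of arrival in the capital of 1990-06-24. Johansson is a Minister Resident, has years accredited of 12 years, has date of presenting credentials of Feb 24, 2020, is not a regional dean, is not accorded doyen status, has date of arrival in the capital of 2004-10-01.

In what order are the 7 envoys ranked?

By years accredited (higher first): Nguyen (28 years); then Chaudhari, Saleh and Moreau (each 18 years); then Johansson (12 years); then Drummond and Haddad (both 6 years).
Chaudhari, Saleh and Moreau are each Apostolic Nuncio, so the next rule applies.
Chaudhari, Saleh and Moreau are each not a regional dean, so the next rule applies.
Chaudhari, Saleh and Moreau all have date of presenting credentials Oct 2, 2006, so the next rule applies.
Among Chaudhari, Saleh and Moreau, by date of arrival in the capital (later first): Chaudhari (1991-04-07) before Saleh (1990-06-24) before Moreau (1990-04-16).
Drummond and Haddad are each Apostolic Nuncio, so the next rule applies.
Drummond and Haddad are each not a regional dean, so the next rule applies.
Drummond and Haddad both have date of presenting credentials Dec 23, 2010, so the next rule applies.
Among Drummond and Haddad, by date of arrival in the capital (later first): Drummond (2007-10-06) before Haddad (1999-09-27).
Full order: Nguyen, Chaudhari, Saleh, Moreau, Johansson, Drummond, Haddad.

Nguyen, Chaudhari, Saleh, Moreau, Johansson, Drummond, Haddad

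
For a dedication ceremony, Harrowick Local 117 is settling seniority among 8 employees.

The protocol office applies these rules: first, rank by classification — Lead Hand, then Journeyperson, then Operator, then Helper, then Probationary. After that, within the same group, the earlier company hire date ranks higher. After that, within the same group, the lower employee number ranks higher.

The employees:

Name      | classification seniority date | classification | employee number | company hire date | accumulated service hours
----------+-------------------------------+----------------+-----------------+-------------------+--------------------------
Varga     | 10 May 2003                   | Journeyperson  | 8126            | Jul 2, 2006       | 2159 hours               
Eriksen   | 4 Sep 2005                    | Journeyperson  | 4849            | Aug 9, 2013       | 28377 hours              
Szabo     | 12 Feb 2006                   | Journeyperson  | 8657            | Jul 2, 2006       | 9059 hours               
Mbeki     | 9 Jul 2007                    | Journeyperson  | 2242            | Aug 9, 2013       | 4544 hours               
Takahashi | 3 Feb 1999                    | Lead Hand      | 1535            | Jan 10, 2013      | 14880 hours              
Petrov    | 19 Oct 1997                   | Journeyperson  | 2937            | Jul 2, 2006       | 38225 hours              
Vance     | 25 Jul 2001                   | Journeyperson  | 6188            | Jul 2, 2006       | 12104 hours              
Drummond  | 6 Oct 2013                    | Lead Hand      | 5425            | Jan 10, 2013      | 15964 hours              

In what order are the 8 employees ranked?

Takahashi, Drummond, Petrov, Vance, Varga, Szabo, Mbeki, Eriksen

By classification: Takahashi and Drummond (Lead Hand); then Petrov, Vance, Varga, Szabo, Mbeki and Eriksen (Journeyperson).
Takahashi and Drummond both have company hire date Jan 10, 2013, so the next rule applies.
Among Takahashi and Drummond, by employee number (lower first): Takahashi (1535) before Drummond (5425).
Among Petrov, Vance, Varga, Szabo, Mbeki and Eriksen, by company hire date (earlier first): Petrov, Vance, Varga and Szabo (Jul 2, 2006) before Mbeki and Eriksen (Aug 9, 2013).
Among Petrov, Vance, Varga and Szabo, by employee number (lower first): Petrov (2937) before Vance (6188) before Varga (8126) before Szabo (8657).
Among Mbeki and Eriksen, by employee number (lower first): Mbeki (2242) before Eriksen (4849).
Full order: Takahashi, Drummond, Petrov, Vance, Varga, Szabo, Mbeki, Eriksen.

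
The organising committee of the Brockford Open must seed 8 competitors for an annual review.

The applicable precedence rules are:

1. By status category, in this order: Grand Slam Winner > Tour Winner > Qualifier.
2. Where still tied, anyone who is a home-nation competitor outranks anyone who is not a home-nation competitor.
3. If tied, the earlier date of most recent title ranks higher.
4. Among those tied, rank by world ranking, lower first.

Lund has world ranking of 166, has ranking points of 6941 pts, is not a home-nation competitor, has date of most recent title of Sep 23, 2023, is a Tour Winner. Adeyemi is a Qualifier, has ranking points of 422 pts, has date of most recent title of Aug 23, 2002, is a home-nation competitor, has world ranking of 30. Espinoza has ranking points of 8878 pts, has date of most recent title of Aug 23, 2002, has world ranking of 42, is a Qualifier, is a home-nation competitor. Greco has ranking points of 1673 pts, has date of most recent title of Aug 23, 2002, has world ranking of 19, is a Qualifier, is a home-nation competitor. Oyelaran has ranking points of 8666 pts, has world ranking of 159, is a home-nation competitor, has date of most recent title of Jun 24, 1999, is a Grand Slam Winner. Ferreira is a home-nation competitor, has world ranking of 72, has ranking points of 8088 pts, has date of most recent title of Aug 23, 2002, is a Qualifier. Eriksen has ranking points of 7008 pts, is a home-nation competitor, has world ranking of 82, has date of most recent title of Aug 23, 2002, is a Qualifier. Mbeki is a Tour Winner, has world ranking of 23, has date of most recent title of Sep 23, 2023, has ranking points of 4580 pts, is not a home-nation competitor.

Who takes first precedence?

By status category: Oyelaran (Grand Slam Winner); then Mbeki and Lund (Tour Winner); then Greco, Adeyemi, Espinoza, Ferreira and Eriksen (Qualifier).
Mbeki and Lund are each not a home-nation competitor, so the next rule applies.
Mbeki and Lund both have date of most recent title Sep 23, 2023, so the next rule applies.
Among Mbeki and Lund, by world ranking (lower first): Mbeki (23) before Lund (166).
Greco, Adeyemi, Espinoza, Ferreira and Eriksen are each a home-nation competitor, so the next rule applies.
Greco, Adeyemi, Espinoza, Ferreira and Eriksen all have date of most recent title Aug 23, 2002, so the next rule applies.
Among Greco, Adeyemi, Espinoza, Ferreira and Eriksen, by world ranking (lower first): Greco (19) before Adeyemi (30) before Espinoza (42) before Ferreira (72) before Eriksen (82).
Order: Oyelaran, Mbeki, Lund, Greco, Adeyemi, Espinoza, Ferreira, Eriksen.

Oyelaran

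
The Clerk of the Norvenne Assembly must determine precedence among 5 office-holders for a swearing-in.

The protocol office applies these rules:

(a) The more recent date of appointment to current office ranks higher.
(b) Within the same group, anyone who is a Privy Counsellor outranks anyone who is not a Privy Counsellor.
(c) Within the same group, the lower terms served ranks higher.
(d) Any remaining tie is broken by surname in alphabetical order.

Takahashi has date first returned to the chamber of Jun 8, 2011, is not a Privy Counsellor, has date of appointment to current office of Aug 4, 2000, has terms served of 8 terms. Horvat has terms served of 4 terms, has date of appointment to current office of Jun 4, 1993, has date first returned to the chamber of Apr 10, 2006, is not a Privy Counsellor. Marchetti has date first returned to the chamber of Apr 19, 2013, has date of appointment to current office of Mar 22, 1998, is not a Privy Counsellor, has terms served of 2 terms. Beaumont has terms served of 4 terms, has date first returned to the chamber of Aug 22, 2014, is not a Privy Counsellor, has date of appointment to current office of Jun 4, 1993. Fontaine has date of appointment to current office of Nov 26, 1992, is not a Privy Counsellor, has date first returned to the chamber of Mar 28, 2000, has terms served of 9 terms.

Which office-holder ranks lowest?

Fontaine

By date of appointment to current office (later first): Takahashi (Aug 4, 2000); then Marchetti (Mar 22, 1998); then Beaumont and Horvat (both Jun 4, 1993); then Fontaine (Nov 26, 1992).
Beaumont and Horvat are each not a Privy Counsellor, so the next rule applies.
Beaumont and Horvat both have terms served 4 terms, so the next rule applies.
Among Beaumont and Horvat, alphabetically by surname: Beaumont before Horvat.
Order: Takahashi, Marchetti, Beaumont, Horvat, Fontaine.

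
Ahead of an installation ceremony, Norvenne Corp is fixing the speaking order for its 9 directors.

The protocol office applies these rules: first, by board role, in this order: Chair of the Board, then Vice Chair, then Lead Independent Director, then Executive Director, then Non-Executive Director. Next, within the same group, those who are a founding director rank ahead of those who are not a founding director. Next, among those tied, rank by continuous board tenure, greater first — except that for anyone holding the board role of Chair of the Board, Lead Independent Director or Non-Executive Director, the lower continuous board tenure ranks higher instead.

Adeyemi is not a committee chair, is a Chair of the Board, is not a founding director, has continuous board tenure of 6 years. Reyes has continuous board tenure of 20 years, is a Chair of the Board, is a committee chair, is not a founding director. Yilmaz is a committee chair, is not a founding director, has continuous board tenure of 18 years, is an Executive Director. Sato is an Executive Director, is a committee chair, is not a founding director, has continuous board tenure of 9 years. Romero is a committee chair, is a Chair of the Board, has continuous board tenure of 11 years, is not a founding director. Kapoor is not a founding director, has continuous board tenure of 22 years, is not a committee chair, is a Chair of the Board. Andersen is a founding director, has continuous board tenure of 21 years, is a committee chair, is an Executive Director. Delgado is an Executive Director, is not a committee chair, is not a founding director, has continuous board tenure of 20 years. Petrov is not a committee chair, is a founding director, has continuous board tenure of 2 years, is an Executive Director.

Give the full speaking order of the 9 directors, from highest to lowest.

Adeyemi, Romero, Reyes, Kapoor, Andersen, Petrov, Delgado, Yilmaz, Sato

By board role: Adeyemi, Romero, Reyes and Kapoor (Chair of the Board); then Andersen, Petrov, Delgado, Yilmaz and Sato (Executive Director).
Adeyemi, Romero, Reyes and Kapoor are each not a founding director, so the next rule applies.
Among Adeyemi, Romero, Reyes and Kapoor, by continuous board tenure (lower first) (reversed rule for this group): Adeyemi (6 years) before Romero (11 years) before Reyes (20 years) before Kapoor (22 years).
Among Andersen, Petrov, Delgado, Yilmaz and Sato, a founding director before not a founding director: Andersen and Petrov (a founding director) before Delgado, Yilmaz and Sato (not a founding director).
Among Andersen and Petrov, by continuous board tenure (higher first): Andersen (21 years) before Petrov (2 years).
Among Delgado, Yilmaz and Sato, by continuous board tenure (higher first): Delgado (20 years) before Yilmaz (18 years) before Sato (9 years).
Full order: Adeyemi, Romero, Reyes, Kapoor, Andersen, Petrov, Delgado, Yilmaz, Sato.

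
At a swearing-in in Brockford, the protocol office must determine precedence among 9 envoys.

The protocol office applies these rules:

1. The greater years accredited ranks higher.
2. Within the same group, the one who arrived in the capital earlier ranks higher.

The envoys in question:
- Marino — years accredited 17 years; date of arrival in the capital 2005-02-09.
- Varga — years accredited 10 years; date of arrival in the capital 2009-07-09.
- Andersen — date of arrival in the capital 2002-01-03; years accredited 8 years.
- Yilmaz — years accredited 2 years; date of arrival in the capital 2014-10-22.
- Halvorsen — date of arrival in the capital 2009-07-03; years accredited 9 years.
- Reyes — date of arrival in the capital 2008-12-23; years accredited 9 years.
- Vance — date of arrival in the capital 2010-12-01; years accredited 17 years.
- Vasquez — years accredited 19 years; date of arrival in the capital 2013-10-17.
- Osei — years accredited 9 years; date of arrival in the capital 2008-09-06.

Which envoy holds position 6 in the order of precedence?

Reyes

By years accredited (higher first): Vasquez (19 years); then Marino and Vance (both 17 years); then Varga (10 years); then Osei, Reyes and Halvorsen (each 9 years); then Andersen (8 years); then Yilmaz (2 years).
Among Marino and Vance, by date of arrival in the capital (earlier first): Marino (2005-02-09) before Vance (2010-12-01).
Among Osei, Reyes and Halvorsen, by date of arrival in the capital (earlier first): Osei (2008-09-06) before Reyes (2008-12-23) before Halvorsen (2009-07-03).
Order: Vasquez, Marino, Vance, Varga, Osei, Reyes, Halvorsen, Andersen, Yilmaz.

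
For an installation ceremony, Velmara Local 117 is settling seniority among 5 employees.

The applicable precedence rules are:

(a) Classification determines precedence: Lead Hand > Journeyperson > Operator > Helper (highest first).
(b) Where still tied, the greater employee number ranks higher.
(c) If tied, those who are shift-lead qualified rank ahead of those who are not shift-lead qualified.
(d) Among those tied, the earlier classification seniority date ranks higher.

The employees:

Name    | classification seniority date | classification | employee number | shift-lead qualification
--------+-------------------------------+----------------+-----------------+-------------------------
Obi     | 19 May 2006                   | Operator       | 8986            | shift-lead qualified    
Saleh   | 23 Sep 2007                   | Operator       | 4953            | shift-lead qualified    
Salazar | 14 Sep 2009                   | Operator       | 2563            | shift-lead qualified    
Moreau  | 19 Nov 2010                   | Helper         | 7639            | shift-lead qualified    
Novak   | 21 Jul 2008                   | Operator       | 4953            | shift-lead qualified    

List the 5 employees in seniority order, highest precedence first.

By classification: Obi, Saleh, Novak and Salazar (Operator); then Moreau (Helper).
Among Obi, Saleh, Novak and Salazar, by employee number (higher first): Obi (8986) before Saleh and Novak (4953) before Salazar (2563).
Saleh and Novak are each shift-lead qualified, so the next rule applies.
Among Saleh and Novak, by classification seniority date (earlier first): Saleh (23 Sep 2007) before Novak (21 Jul 2008).
Full order: Obi, Saleh, Novak, Salazar, Moreau.

Obi, Saleh, Novak, Salazar, Moreau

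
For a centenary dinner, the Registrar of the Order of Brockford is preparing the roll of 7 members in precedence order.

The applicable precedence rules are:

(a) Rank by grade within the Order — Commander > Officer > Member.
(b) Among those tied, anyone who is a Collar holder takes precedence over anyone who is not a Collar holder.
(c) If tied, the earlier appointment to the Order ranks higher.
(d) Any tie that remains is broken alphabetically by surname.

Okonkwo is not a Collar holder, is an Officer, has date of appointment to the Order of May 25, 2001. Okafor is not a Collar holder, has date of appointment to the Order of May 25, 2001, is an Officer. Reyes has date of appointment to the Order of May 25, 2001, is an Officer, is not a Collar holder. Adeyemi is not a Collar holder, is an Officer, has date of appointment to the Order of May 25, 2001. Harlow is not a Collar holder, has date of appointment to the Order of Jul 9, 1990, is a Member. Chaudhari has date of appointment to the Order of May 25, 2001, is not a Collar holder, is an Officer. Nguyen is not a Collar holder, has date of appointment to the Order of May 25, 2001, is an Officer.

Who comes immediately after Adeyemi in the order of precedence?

By grade within the Order: Adeyemi, Chaudhari, Nguyen, Okafor, Okonkwo and Reyes (Officer); then Harlow (Member).
Adeyemi, Chaudhari, Nguyen, Okafor, Okonkwo and Reyes are each not a Collar holder, so the next rule applies.
Adeyemi, Chaudhari, Nguyen, Okafor, Okonkwo and Reyes all have date of appointment to the Order May 25, 2001, so the next rule applies.
Among Adeyemi, Chaudhari, Nguyen, Okafor, Okonkwo and Reyes, alphabetically by surname: Adeyemi before Chaudhari before Nguyen before Okafor before Okonkwo before Reyes.
Order: Adeyemi, Chaudhari, Nguyen, Okafor, Okonkwo, Reyes, Harlow.

Chaudhari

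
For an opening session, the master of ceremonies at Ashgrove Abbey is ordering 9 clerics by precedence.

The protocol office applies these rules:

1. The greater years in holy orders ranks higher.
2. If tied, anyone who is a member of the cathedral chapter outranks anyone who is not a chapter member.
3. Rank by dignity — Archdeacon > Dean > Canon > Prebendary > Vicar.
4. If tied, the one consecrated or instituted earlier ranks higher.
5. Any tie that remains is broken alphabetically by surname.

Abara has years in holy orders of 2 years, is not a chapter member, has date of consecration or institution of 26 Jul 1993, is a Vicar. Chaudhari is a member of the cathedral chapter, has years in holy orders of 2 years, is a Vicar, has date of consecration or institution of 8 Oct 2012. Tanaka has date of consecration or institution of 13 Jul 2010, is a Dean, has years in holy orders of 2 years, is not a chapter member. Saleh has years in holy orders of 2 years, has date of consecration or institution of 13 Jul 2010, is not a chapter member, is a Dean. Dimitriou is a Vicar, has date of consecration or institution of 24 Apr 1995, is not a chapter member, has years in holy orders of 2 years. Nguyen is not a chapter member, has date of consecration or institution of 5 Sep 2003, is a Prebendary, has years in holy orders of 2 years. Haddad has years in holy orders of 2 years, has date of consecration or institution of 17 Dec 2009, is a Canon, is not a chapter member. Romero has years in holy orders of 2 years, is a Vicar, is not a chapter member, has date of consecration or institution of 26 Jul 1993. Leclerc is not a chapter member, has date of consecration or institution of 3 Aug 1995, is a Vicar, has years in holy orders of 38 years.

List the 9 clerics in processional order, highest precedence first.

By years in holy orders (higher first): Leclerc (38 years); then Chaudhari, Saleh, Tanaka, Haddad, Nguyen, Abara, Romero and Dimitriou (each 2 years).
Among Chaudhari, Saleh, Tanaka, Haddad, Nguyen, Abara, Romero and Dimitriou, a member of the cathedral chapter before not a chapter member: Chaudhari (a member of the cathedral chapter) before Saleh, Tanaka, Haddad, Nguyen, Abara, Romero and Dimitriou (not a chapter member).
Among Saleh, Tanaka, Haddad, Nguyen, Abara, Romero and Dimitriou, by dignity: Saleh and Tanaka (Dean) before Haddad (Canon) before Nguyen (Prebendary) before Abara, Romero and Dimitriou (Vicar).
Saleh and Tanaka both have date of consecration or institution 13 Jul 2010, so the next rule applies.
Among Saleh and Tanaka, alphabetically by surname: Saleh before Tanaka.
Among Abara, Romero and Dimitriou, by date of consecration or institution (earlier first): Abara and Romero (26 Jul 1993) before Dimitriou (24 Apr 1995).
Among Abara and Romero, alphabetically by surname: Abara before Romero.
Full order: Leclerc, Chaudhari, Saleh, Tanaka, Haddad, Nguyen, Abara, Romero, Dimitriou.

Leclerc, Chaudhari, Saleh, Tanaka, Haddad, Nguyen, Abara, Romero, Dimitriou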